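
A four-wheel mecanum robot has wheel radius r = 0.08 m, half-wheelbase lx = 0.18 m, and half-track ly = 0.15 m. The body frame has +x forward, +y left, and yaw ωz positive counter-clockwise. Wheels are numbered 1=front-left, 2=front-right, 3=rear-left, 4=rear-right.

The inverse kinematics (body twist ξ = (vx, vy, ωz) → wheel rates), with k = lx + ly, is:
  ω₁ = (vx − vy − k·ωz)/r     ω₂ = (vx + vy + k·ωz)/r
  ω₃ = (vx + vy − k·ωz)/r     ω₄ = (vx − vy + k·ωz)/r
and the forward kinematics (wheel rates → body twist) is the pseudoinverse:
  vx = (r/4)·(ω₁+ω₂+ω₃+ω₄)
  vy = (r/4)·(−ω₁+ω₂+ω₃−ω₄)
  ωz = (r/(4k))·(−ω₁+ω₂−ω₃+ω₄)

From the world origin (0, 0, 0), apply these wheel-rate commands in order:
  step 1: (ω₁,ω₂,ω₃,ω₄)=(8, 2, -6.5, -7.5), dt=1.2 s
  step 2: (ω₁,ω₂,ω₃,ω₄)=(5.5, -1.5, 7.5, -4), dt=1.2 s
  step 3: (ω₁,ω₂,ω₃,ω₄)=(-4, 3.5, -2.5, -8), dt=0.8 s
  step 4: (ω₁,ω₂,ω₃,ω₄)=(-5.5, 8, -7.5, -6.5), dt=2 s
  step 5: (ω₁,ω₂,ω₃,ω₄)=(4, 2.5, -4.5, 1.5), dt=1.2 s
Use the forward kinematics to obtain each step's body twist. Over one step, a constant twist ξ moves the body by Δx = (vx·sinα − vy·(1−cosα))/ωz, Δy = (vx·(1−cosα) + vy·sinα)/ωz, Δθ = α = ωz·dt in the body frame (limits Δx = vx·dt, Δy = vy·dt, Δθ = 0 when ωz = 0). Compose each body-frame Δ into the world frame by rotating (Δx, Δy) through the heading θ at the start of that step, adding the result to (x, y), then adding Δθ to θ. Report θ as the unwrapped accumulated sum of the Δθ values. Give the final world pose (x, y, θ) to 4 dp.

step 1: ξ=(vx,vy,ωz)=(-0.0800, -0.1000, -0.4242), dt=1.2 → body Δ=(-0.1218, -0.0910, -0.5091) → world pose (-0.1218, -0.0910, -0.5091)
step 2: ξ=(vx,vy,ωz)=(0.1500, 0.0900, -1.1212), dt=1.2 → body Δ=(0.1927, -0.0257, -1.3455) → world pose (0.0340, -0.2073, -1.8545)
step 3: ξ=(vx,vy,ωz)=(-0.2200, 0.2600, 0.1212), dt=0.8 → body Δ=(-0.1858, 0.1991, 0.0970) → world pose (0.2772, -0.0847, -1.7576)
step 4: ξ=(vx,vy,ωz)=(-0.2300, 0.2500, 0.8788), dt=2.0 → body Δ=(-0.5945, -0.0308, 1.7576) → world pose (0.3573, 0.5052, 0.0000)
step 5: ξ=(vx,vy,ωz)=(0.0700, -0.1500, 0.2727), dt=1.2 → body Δ=(0.1117, -0.1632, 0.3273) → world pose (0.4690, 0.3420, 0.3273)

(0.4690, 0.3420, 0.3273)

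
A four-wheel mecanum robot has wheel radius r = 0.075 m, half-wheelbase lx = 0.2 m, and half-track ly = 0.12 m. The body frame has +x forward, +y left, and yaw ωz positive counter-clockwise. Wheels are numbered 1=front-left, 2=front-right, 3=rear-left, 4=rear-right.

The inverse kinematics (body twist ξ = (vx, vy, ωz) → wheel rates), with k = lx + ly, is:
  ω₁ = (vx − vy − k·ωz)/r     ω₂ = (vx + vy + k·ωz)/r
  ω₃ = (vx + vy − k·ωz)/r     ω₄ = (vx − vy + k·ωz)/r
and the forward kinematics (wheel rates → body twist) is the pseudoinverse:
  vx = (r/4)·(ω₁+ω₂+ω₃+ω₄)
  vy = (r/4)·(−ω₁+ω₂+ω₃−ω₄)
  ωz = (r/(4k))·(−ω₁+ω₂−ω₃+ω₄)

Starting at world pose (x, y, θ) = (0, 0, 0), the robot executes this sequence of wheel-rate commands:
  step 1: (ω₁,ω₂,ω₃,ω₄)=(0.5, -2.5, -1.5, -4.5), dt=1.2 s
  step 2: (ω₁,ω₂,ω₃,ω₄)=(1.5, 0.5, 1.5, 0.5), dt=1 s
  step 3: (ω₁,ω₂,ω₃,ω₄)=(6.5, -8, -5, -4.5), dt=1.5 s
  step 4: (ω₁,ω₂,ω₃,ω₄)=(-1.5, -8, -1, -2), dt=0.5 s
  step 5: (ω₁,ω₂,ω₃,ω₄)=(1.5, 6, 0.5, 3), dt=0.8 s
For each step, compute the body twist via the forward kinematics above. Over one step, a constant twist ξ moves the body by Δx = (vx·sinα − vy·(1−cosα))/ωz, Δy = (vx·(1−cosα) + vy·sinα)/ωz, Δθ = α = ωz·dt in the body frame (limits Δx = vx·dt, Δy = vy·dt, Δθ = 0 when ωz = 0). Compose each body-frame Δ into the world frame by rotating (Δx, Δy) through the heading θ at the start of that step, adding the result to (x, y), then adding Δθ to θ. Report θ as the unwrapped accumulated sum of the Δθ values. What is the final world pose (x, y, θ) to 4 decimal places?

step 1: ξ=(vx,vy,ωz)=(-0.1500, 0.0000, -0.3516), dt=1.2 → body Δ=(-0.1747, 0.0374, -0.4219) → world pose (-0.1747, 0.0374, -0.4219)
step 2: ξ=(vx,vy,ωz)=(0.0750, 0.0000, -0.1172), dt=1.0 → body Δ=(0.0748, -0.0044, -0.1172) → world pose (-0.1082, 0.0028, -0.5391)
step 3: ξ=(vx,vy,ωz)=(-0.2062, -0.2812, -0.8203), dt=1.5 → body Δ=(-0.4654, -0.1557, -1.2305) → world pose (-0.5876, 0.1081, -1.7695)
step 4: ξ=(vx,vy,ωz)=(-0.2344, -0.1031, -0.4395), dt=0.5 → body Δ=(-0.1219, -0.0383, -0.2197) → world pose (-0.6011, 0.2351, -1.9893)
step 5: ξ=(vx,vy,ωz)=(0.2062, 0.0375, 0.4102), dt=0.8 → body Δ=(0.1572, 0.0563, 0.3281) → world pose (-0.6135, 0.0686, -1.6611)

(-0.6135, 0.0686, -1.6611)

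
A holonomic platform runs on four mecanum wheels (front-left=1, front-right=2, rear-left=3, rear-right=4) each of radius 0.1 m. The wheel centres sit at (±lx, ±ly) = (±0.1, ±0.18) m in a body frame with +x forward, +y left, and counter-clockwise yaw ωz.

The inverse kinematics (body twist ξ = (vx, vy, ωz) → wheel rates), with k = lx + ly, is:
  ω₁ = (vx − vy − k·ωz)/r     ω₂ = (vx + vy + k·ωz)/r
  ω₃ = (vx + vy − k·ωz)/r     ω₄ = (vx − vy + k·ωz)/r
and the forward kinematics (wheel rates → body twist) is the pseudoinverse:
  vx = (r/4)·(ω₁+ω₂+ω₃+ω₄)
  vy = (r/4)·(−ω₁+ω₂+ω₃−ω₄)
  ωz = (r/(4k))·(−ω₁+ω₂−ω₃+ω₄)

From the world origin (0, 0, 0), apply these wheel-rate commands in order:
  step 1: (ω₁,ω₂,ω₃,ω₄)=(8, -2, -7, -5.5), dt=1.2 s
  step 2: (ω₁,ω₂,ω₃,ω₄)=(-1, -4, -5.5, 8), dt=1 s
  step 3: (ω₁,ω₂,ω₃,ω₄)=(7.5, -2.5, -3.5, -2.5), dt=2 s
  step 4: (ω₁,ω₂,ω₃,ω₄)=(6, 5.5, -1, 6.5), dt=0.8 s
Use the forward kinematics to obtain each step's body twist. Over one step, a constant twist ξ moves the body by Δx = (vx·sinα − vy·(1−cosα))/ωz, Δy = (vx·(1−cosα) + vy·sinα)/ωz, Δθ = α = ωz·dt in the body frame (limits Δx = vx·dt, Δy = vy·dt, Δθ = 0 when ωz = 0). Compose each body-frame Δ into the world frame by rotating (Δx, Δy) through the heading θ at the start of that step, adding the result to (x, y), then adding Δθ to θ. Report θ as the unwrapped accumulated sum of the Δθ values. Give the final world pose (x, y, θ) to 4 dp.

(-0.9911, -1.2345, -1.0804)

step 1: ξ=(vx,vy,ωz)=(-0.1625, -0.2875, -0.7589), dt=1.2 → body Δ=(-0.3157, -0.2164, -0.9107) → world pose (-0.3157, -0.2164, -0.9107)
step 2: ξ=(vx,vy,ωz)=(-0.0625, -0.4125, 0.9375), dt=1.0 → body Δ=(0.1259, -0.3819, 0.9375) → world pose (-0.5402, -0.5500, 0.0268)
step 3: ξ=(vx,vy,ωz)=(-0.0250, -0.2750, -0.8036), dt=2.0 → body Δ=(-0.3857, -0.3098, -1.6071) → world pose (-0.9175, -0.8700, -1.5804)
step 4: ξ=(vx,vy,ωz)=(0.4250, -0.2000, 0.6250), dt=0.8 → body Δ=(0.3652, -0.0702, 0.5000) → world pose (-0.9911, -1.2345, -1.0804)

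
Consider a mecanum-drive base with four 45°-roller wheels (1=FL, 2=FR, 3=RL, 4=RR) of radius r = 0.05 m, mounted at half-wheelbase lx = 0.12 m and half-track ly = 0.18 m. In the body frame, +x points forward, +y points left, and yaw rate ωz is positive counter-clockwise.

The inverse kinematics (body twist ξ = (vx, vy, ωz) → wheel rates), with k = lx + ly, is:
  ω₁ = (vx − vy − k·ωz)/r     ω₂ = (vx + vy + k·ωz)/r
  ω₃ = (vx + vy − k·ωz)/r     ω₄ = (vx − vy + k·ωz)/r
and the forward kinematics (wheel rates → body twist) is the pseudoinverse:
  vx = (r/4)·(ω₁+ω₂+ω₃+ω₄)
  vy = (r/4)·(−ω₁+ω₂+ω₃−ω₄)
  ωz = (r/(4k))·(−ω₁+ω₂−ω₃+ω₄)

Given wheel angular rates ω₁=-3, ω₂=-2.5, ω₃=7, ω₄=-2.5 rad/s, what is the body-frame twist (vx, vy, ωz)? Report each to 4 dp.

k = lx + ly = 0.12 + 0.18 = 0.3000
ω₁+ω₂+ω₃+ω₄ = -1.0000  →  vx = (0.05/4)·-1.0000 = -0.0125
−ω₁+ω₂+ω₃−ω₄ = 10.0000  →  vy = (0.05/4)·10.0000 = 0.1250
−ω₁+ω₂−ω₃+ω₄ = -9.0000  →  ωz = (0.05/1.2000)·-9.0000 = -0.3750

(-0.0125, 0.1250, -0.3750)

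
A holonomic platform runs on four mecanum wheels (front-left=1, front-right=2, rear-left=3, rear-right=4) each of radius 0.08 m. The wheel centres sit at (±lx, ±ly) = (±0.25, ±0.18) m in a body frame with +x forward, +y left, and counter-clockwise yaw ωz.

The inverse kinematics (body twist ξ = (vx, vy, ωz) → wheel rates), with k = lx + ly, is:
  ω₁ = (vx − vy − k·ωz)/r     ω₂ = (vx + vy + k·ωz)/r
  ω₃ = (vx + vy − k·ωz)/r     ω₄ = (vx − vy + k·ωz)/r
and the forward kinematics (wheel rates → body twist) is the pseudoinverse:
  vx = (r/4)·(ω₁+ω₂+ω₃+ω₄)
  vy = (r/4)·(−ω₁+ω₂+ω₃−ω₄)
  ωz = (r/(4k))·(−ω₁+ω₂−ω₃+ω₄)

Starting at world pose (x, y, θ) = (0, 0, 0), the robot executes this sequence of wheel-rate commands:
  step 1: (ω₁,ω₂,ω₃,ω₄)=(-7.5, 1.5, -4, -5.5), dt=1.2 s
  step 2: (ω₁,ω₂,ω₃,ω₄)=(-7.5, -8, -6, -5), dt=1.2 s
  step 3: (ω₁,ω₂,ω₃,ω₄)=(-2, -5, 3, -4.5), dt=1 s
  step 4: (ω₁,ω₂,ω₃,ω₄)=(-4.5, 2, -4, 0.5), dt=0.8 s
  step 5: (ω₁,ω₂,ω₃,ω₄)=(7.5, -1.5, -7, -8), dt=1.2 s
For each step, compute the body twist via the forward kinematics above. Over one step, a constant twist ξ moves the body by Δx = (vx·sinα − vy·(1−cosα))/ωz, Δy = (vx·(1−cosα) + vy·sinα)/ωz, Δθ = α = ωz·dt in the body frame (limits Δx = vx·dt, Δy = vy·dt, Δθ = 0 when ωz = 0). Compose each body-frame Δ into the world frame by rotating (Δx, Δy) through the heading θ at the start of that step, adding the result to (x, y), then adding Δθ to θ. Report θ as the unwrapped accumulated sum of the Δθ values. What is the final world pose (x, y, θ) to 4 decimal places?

step 1: ξ=(vx,vy,ωz)=(-0.3100, 0.2100, 0.3488), dt=1.2 → body Δ=(-0.4132, 0.1680, 0.4186) → world pose (-0.4132, 0.1680, 0.4186)
step 2: ξ=(vx,vy,ωz)=(-0.5300, -0.0300, 0.0233), dt=1.2 → body Δ=(-0.6354, -0.0449, 0.0279) → world pose (-0.9755, -0.1313, 0.4465)
step 3: ξ=(vx,vy,ωz)=(-0.1700, 0.0900, -0.4884), dt=1.0 → body Δ=(-0.1418, 0.1272, -0.4884) → world pose (-1.1583, -0.0778, -0.0419)
step 4: ξ=(vx,vy,ωz)=(-0.1200, 0.0400, 0.5116), dt=0.8 → body Δ=(-0.0998, 0.0117, 0.4093) → world pose (-1.2575, -0.0619, 0.3674)
step 5: ξ=(vx,vy,ωz)=(-0.1800, -0.1600, -0.4651), dt=1.2 → body Δ=(-0.2572, -0.1235, -0.5581) → world pose (-1.4532, -0.2695, -0.1907)

(-1.4532, -0.2695, -0.1907)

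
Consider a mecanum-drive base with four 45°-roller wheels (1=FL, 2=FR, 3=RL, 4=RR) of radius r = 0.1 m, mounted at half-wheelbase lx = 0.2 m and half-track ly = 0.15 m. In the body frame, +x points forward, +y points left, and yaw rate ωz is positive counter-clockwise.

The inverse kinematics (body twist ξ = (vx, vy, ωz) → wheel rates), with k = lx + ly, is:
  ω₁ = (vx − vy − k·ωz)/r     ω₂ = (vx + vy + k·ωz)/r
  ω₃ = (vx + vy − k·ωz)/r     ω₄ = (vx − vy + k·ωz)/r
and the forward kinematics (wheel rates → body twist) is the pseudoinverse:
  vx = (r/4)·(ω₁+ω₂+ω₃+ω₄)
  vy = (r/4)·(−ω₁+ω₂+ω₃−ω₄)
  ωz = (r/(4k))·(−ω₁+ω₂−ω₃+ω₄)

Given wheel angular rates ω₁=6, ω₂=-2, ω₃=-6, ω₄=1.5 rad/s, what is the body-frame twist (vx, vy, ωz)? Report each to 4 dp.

k = lx + ly = 0.2 + 0.15 = 0.3500
ω₁+ω₂+ω₃+ω₄ = -0.5000  →  vx = (0.1/4)·-0.5000 = -0.0125
−ω₁+ω₂+ω₃−ω₄ = -15.5000  →  vy = (0.1/4)·-15.5000 = -0.3875
−ω₁+ω₂−ω₃+ω₄ = -0.5000  →  ωz = (0.1/1.4000)·-0.5000 = -0.0357

(-0.0125, -0.3875, -0.0357)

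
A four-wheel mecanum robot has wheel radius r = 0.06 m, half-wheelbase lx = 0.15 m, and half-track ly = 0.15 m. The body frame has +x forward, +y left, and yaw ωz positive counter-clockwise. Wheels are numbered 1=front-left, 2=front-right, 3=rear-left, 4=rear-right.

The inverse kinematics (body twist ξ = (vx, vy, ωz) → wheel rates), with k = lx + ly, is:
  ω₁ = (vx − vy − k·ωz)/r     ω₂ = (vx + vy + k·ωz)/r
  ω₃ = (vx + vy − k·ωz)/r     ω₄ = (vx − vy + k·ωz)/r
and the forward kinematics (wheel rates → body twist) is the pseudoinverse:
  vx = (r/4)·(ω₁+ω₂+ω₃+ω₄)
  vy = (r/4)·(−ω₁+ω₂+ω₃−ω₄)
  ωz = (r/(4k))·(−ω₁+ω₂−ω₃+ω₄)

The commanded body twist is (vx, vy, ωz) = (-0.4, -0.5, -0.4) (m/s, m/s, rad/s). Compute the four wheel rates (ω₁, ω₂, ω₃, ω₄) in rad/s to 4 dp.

(3.6667, -17.0000, -13.0000, -0.3333)

k = lx + ly = 0.15 + 0.15 = 0.3000;  k·ωz = 0.3000·-0.4 = -0.1200
ω₁ (FL) = (vx − vy − k·ωz)/r = 0.2200/0.06 = 3.6667
ω₂ (FR) = (vx + vy + k·ωz)/r = -1.0200/0.06 = -17.0000
ω₃ (RL) = (vx + vy − k·ωz)/r = -0.7800/0.06 = -13.0000
ω₄ (RR) = (vx − vy + k·ωz)/r = -0.0200/0.06 = -0.3333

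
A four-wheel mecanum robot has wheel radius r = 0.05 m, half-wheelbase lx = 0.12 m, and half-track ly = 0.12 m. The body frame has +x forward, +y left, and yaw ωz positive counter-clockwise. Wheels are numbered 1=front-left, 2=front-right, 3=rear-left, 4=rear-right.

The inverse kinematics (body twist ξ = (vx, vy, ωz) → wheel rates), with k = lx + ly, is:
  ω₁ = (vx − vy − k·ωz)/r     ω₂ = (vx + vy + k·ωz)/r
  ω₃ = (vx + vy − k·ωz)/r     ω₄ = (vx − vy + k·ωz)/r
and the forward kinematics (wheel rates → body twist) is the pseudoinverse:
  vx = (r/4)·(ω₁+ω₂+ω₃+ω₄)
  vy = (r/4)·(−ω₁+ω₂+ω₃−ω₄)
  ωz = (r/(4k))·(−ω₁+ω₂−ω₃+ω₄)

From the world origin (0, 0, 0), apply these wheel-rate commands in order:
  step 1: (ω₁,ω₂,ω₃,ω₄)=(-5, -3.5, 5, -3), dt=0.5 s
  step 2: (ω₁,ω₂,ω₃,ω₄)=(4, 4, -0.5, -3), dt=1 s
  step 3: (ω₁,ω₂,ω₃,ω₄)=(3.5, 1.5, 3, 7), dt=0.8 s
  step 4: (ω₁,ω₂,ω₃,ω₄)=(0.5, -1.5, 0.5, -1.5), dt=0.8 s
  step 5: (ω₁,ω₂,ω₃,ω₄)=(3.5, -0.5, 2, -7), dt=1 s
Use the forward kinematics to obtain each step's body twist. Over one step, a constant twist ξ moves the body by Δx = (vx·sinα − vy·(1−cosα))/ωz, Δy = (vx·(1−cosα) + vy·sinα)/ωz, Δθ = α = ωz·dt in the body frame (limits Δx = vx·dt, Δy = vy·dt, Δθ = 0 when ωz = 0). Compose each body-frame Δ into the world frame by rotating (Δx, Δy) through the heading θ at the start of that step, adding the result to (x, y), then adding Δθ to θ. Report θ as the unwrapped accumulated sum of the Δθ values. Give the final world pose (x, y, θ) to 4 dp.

step 1: ξ=(vx,vy,ωz)=(-0.0813, 0.1187, -0.3385), dt=0.5 → body Δ=(-0.0354, 0.0625, -0.1693) → world pose (-0.0354, 0.0625, -0.1693)
step 2: ξ=(vx,vy,ωz)=(0.0563, 0.0313, -0.1302), dt=1.0 → body Δ=(0.0581, 0.0275, -0.1302) → world pose (0.0265, 0.0798, -0.2995)
step 3: ξ=(vx,vy,ωz)=(0.1875, -0.0750, 0.1042), dt=0.8 → body Δ=(0.1523, -0.0537, 0.0833) → world pose (0.1562, -0.0164, -0.2161)
step 4: ξ=(vx,vy,ωz)=(-0.0250, 0.0000, -0.2083), dt=0.8 → body Δ=(-0.0199, 0.0017, -0.1667) → world pose (0.1371, -0.0105, -0.3828)
step 5: ξ=(vx,vy,ωz)=(-0.0250, 0.0625, -0.6771), dt=1.0 → body Δ=(-0.0028, 0.0660, -0.6771) → world pose (0.1592, 0.0517, -1.0599)

(0.1592, 0.0517, -1.0599)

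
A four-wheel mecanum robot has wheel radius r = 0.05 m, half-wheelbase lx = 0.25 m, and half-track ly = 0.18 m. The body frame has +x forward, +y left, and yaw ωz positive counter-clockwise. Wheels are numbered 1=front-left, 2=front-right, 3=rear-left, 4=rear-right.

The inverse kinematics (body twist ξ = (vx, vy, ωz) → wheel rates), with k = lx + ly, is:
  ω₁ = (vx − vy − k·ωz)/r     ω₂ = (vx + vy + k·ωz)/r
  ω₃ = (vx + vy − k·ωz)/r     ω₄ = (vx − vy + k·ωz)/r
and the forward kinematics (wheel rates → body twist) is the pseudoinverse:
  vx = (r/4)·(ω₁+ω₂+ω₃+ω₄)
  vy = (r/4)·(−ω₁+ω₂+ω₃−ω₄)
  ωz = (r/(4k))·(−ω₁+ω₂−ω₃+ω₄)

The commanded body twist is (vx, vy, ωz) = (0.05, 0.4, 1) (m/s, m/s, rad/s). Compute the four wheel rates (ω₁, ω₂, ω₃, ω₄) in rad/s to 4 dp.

k = lx + ly = 0.25 + 0.18 = 0.4300;  k·ωz = 0.4300·1 = 0.4300
ω₁ (FL) = (vx − vy − k·ωz)/r = -0.7800/0.05 = -15.6000
ω₂ (FR) = (vx + vy + k·ωz)/r = 0.8800/0.05 = 17.6000
ω₃ (RL) = (vx + vy − k·ωz)/r = 0.0200/0.05 = 0.4000
ω₄ (RR) = (vx − vy + k·ωz)/r = 0.0800/0.05 = 1.6000

(-15.6000, 17.6000, 0.4000, 1.6000)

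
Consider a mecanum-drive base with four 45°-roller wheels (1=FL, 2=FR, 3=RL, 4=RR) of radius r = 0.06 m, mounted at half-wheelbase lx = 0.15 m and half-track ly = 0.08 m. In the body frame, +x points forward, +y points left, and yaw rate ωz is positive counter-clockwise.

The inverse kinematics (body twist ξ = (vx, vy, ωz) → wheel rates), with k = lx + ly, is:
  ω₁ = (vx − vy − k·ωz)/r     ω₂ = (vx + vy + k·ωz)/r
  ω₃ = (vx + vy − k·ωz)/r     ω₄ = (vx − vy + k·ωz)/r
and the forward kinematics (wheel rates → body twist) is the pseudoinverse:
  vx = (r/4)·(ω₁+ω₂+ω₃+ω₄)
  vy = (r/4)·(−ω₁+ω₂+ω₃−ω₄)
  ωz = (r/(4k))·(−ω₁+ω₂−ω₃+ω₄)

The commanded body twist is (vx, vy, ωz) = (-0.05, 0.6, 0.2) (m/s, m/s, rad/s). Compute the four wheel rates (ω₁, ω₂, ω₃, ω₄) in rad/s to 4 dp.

(-11.6000, 9.9333, 8.4000, -10.0667)

k = lx + ly = 0.15 + 0.08 = 0.2300;  k·ωz = 0.2300·0.2 = 0.0460
ω₁ (FL) = (vx − vy − k·ωz)/r = -0.6960/0.06 = -11.6000
ω₂ (FR) = (vx + vy + k·ωz)/r = 0.5960/0.06 = 9.9333
ω₃ (RL) = (vx + vy − k·ωz)/r = 0.5040/0.06 = 8.4000
ω₄ (RR) = (vx − vy + k·ωz)/r = -0.6040/0.06 = -10.0667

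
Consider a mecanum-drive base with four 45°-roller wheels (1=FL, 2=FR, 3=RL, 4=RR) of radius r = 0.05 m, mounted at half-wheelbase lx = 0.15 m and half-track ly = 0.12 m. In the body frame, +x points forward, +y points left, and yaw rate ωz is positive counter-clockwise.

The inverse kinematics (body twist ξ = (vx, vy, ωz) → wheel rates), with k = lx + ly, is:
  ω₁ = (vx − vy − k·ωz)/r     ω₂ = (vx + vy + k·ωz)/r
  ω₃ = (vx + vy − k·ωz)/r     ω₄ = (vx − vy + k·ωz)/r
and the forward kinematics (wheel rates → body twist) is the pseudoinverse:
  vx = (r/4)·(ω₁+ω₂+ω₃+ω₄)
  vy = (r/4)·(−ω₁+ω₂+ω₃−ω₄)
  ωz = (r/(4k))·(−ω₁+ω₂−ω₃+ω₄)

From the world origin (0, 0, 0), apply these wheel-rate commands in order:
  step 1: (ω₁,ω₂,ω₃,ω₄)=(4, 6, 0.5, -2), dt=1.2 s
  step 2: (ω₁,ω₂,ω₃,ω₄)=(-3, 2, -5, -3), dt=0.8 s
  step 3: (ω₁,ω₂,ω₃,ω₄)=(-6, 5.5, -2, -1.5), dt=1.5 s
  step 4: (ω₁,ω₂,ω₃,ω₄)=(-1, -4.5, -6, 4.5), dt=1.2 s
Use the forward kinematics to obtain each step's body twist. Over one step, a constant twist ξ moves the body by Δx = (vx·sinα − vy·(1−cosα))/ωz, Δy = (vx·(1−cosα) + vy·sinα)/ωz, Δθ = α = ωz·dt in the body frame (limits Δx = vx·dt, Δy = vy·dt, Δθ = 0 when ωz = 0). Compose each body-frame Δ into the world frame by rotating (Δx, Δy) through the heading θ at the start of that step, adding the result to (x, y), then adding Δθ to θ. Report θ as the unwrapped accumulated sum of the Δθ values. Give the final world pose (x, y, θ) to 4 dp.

step 1: ξ=(vx,vy,ωz)=(0.1063, 0.0563, -0.0231), dt=1.2 → body Δ=(0.1284, 0.0657, -0.0278) → world pose (0.1284, 0.0657, -0.0278)
step 2: ξ=(vx,vy,ωz)=(-0.1125, 0.0375, 0.3241), dt=0.8 → body Δ=(-0.0929, 0.0181, 0.2593) → world pose (0.0361, 0.0864, 0.2315)
step 3: ξ=(vx,vy,ωz)=(-0.0500, 0.1375, 0.5556), dt=1.5 → body Δ=(-0.1477, 0.1537, 0.8333) → world pose (-0.1429, 0.2021, 1.0648)
step 4: ξ=(vx,vy,ωz)=(-0.0875, -0.1750, 0.3241), dt=1.2 → body Δ=(-0.0621, -0.2249, 0.3889) → world pose (0.0237, 0.0388, 1.4537)

(0.0237, 0.0388, 1.4537)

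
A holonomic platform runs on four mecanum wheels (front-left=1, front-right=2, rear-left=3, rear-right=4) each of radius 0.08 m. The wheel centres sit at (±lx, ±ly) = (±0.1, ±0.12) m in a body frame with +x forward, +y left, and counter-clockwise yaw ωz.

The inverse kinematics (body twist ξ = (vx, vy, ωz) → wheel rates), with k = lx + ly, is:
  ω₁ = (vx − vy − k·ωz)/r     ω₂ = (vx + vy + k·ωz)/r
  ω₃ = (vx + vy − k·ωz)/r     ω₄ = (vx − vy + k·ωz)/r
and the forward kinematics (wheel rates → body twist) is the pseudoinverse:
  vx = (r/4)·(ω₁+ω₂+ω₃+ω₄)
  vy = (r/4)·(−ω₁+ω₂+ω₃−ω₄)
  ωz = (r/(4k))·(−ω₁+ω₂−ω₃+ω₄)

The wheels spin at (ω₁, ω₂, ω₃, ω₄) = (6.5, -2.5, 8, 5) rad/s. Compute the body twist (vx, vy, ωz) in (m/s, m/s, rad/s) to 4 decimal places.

(0.3400, -0.1200, -1.0909)

k = lx + ly = 0.1 + 0.12 = 0.2200
ω₁+ω₂+ω₃+ω₄ = 17.0000  →  vx = (0.08/4)·17.0000 = 0.3400
−ω₁+ω₂+ω₃−ω₄ = -6.0000  →  vy = (0.08/4)·-6.0000 = -0.1200
−ω₁+ω₂−ω₃+ω₄ = -12.0000  →  ωz = (0.08/0.8800)·-12.0000 = -1.0909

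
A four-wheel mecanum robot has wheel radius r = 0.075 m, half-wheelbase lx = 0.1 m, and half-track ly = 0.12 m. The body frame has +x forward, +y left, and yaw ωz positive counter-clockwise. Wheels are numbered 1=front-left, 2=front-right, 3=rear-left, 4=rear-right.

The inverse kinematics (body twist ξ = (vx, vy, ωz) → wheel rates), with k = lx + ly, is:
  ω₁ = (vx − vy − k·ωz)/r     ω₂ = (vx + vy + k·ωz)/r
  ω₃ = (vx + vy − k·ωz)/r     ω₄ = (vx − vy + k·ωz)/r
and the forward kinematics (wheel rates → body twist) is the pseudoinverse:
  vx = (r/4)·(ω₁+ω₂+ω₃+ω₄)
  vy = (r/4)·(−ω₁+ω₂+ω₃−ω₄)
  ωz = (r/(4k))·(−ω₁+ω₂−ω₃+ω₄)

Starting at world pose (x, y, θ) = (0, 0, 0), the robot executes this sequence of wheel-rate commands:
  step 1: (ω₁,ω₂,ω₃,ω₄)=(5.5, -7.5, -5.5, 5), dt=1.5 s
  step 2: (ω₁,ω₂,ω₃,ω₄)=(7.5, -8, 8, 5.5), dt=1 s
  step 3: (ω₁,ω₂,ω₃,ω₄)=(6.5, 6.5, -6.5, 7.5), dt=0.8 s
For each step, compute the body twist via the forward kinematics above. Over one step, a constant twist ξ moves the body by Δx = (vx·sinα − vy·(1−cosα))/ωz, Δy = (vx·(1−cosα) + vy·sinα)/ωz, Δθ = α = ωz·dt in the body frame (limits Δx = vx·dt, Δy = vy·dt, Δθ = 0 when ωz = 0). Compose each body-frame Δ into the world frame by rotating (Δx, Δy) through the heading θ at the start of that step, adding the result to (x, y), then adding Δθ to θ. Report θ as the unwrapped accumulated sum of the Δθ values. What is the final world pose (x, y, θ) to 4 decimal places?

(-0.4257, -1.1738, -0.8991)

step 1: ξ=(vx,vy,ωz)=(-0.0469, -0.4406, -0.2131), dt=1.5 → body Δ=(-0.1738, -0.6386, -0.3196) → world pose (-0.1738, -0.6386, -0.3196)
step 2: ξ=(vx,vy,ωz)=(0.2437, -0.2437, -1.5341), dt=1.0 → body Δ=(0.0057, -0.3118, -1.5341) → world pose (-0.2664, -0.9364, -1.8537)
step 3: ξ=(vx,vy,ωz)=(0.2625, -0.2625, 1.1932), dt=0.8 → body Δ=(0.2724, -0.0867, 0.9545) → world pose (-0.4257, -1.1738, -0.8991)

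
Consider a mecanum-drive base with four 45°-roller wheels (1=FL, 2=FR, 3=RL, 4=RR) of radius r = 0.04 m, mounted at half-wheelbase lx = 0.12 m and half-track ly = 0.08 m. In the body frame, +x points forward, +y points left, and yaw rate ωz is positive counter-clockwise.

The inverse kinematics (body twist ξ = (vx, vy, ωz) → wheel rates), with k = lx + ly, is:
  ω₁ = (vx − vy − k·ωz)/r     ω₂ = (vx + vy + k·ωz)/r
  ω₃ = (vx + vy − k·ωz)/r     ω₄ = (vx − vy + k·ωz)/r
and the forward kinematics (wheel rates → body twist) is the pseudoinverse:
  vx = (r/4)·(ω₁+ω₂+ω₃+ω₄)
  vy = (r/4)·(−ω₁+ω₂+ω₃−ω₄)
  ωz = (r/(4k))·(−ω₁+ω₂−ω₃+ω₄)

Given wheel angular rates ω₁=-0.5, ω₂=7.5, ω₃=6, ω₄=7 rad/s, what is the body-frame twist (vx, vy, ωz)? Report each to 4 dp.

(0.2000, 0.0700, 0.4500)

k = lx + ly = 0.12 + 0.08 = 0.2000
ω₁+ω₂+ω₃+ω₄ = 20.0000  →  vx = (0.04/4)·20.0000 = 0.2000
−ω₁+ω₂+ω₃−ω₄ = 7.0000  →  vy = (0.04/4)·7.0000 = 0.0700
−ω₁+ω₂−ω₃+ω₄ = 9.0000  →  ωz = (0.04/0.8000)·9.0000 = 0.4500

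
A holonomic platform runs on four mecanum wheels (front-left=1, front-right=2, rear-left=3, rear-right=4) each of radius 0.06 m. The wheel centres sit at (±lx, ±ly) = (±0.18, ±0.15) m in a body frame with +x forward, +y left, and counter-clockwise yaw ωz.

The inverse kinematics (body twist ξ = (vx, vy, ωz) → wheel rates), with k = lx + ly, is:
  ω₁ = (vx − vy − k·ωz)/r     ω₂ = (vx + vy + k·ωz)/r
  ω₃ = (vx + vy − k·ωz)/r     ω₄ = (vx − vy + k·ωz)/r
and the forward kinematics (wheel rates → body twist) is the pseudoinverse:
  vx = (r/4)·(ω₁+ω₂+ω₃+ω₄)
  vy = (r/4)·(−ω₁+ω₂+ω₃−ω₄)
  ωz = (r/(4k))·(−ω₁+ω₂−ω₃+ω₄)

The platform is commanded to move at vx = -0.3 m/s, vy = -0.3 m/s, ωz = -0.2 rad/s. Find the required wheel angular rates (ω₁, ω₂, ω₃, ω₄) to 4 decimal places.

(1.1000, -11.1000, -8.9000, -1.1000)

k = lx + ly = 0.18 + 0.15 = 0.3300;  k·ωz = 0.3300·-0.2 = -0.0660
ω₁ (FL) = (vx − vy − k·ωz)/r = 0.0660/0.06 = 1.1000
ω₂ (FR) = (vx + vy + k·ωz)/r = -0.6660/0.06 = -11.1000
ω₃ (RL) = (vx + vy − k·ωz)/r = -0.5340/0.06 = -8.9000
ω₄ (RR) = (vx − vy + k·ωz)/r = -0.0660/0.06 = -1.1000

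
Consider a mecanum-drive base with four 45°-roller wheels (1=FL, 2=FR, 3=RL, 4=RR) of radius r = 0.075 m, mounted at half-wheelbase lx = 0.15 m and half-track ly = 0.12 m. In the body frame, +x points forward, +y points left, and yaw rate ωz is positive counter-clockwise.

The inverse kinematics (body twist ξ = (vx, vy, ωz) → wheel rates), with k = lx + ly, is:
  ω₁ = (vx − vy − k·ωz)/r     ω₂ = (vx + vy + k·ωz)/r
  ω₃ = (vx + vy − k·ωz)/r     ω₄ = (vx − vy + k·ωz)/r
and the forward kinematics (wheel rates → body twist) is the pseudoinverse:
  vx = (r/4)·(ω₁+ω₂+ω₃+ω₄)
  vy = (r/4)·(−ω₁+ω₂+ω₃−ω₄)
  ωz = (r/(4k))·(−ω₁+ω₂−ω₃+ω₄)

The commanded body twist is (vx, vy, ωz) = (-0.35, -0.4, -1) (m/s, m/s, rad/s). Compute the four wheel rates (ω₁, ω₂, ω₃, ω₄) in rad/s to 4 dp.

(4.2667, -13.6000, -6.4000, -2.9333)

k = lx + ly = 0.15 + 0.12 = 0.2700;  k·ωz = 0.2700·-1 = -0.2700
ω₁ (FL) = (vx − vy − k·ωz)/r = 0.3200/0.075 = 4.2667
ω₂ (FR) = (vx + vy + k·ωz)/r = -1.0200/0.075 = -13.6000
ω₃ (RL) = (vx + vy − k·ωz)/r = -0.4800/0.075 = -6.4000
ω₄ (RR) = (vx − vy + k·ωz)/r = -0.2200/0.075 = -2.9333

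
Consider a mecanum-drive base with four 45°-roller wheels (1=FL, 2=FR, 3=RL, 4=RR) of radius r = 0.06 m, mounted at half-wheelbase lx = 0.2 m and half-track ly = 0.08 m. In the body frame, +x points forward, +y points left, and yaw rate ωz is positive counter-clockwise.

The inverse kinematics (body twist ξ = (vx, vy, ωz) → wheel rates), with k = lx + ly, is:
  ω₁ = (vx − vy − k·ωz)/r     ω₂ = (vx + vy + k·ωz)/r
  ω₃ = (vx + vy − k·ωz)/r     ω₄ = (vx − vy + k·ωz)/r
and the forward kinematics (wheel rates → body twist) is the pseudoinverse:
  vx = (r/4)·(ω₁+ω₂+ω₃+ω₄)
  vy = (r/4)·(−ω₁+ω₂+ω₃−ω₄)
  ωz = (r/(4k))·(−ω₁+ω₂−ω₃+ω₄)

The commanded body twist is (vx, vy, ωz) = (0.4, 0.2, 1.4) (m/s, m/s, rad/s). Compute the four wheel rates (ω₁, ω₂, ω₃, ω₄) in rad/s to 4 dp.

(-3.2000, 16.5333, 3.4667, 9.8667)

k = lx + ly = 0.2 + 0.08 = 0.2800;  k·ωz = 0.2800·1.4 = 0.3920
ω₁ (FL) = (vx − vy − k·ωz)/r = -0.1920/0.06 = -3.2000
ω₂ (FR) = (vx + vy + k·ωz)/r = 0.9920/0.06 = 16.5333
ω₃ (RL) = (vx + vy − k·ωz)/r = 0.2080/0.06 = 3.4667
ω₄ (RR) = (vx − vy + k·ωz)/r = 0.5920/0.06 = 9.8667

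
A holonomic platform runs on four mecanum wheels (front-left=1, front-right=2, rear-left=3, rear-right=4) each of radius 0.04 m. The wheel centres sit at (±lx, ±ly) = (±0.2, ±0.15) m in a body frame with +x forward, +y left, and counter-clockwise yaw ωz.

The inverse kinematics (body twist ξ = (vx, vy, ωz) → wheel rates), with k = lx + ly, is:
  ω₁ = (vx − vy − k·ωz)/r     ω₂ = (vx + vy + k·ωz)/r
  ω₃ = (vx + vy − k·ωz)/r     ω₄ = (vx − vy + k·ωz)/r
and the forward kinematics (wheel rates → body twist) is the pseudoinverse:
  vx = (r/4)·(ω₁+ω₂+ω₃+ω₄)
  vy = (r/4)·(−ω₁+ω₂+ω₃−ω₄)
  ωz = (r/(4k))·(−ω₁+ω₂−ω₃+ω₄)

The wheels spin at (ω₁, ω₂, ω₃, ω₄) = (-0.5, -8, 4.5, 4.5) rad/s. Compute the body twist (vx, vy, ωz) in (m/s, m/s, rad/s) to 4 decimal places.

(0.0050, -0.0750, -0.2143)

k = lx + ly = 0.2 + 0.15 = 0.3500
ω₁+ω₂+ω₃+ω₄ = 0.5000  →  vx = (0.04/4)·0.5000 = 0.0050
−ω₁+ω₂+ω₃−ω₄ = -7.5000  →  vy = (0.04/4)·-7.5000 = -0.0750
−ω₁+ω₂−ω₃+ω₄ = -7.5000  →  ωz = (0.04/1.4000)·-7.5000 = -0.2143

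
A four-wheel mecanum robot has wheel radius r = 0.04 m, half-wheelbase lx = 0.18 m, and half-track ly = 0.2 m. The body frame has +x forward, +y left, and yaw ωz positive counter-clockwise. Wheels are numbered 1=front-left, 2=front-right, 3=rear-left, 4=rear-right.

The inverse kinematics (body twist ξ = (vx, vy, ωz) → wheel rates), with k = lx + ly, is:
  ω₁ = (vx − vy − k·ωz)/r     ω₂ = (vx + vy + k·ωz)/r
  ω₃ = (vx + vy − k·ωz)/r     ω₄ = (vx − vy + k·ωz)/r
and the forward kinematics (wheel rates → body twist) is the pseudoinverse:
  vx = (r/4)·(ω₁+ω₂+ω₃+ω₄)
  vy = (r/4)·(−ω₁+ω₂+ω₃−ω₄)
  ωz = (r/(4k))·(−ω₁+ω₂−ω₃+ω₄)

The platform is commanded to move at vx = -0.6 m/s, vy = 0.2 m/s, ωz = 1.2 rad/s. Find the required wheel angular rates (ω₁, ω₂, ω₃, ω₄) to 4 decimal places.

k = lx + ly = 0.18 + 0.2 = 0.3800;  k·ωz = 0.3800·1.2 = 0.4560
ω₁ (FL) = (vx − vy − k·ωz)/r = -1.2560/0.04 = -31.4000
ω₂ (FR) = (vx + vy + k·ωz)/r = 0.0560/0.04 = 1.4000
ω₃ (RL) = (vx + vy − k·ωz)/r = -0.8560/0.04 = -21.4000
ω₄ (RR) = (vx − vy + k·ωz)/r = -0.3440/0.04 = -8.6000

(-31.4000, 1.4000, -21.4000, -8.6000)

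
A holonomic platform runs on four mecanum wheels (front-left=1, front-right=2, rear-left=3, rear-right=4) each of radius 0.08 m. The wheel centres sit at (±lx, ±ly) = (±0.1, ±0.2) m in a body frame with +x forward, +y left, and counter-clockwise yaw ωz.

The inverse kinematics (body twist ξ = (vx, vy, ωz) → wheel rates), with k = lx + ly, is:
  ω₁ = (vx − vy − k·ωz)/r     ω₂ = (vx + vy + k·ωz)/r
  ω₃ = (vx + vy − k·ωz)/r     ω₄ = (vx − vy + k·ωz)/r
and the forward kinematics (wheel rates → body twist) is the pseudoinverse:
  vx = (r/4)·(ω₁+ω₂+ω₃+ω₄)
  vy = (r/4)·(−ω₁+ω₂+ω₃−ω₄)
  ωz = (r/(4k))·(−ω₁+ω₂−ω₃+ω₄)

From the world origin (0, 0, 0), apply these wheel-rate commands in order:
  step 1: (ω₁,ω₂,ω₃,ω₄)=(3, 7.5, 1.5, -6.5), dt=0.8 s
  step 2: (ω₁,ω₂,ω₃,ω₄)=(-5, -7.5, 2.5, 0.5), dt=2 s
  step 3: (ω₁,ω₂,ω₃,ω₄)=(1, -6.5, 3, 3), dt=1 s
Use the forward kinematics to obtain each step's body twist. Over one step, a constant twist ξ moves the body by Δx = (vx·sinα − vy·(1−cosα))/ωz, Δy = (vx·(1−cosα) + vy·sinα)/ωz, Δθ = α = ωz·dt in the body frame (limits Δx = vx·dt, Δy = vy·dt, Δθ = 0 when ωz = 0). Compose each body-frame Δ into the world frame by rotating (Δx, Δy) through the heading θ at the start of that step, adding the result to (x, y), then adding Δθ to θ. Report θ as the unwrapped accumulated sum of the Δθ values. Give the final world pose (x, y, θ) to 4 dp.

step 1: ξ=(vx,vy,ωz)=(0.1100, 0.2500, -0.2333), dt=0.8 → body Δ=(0.1061, 0.1907, -0.1867) → world pose (0.1061, 0.1907, -0.1867)
step 2: ξ=(vx,vy,ωz)=(-0.1900, -0.0100, -0.3000), dt=2.0 → body Δ=(-0.3634, 0.0918, -0.6000) → world pose (-0.2340, 0.3483, -0.7867)
step 3: ξ=(vx,vy,ωz)=(0.0100, -0.1500, -0.5000), dt=1.0 → body Δ=(-0.0271, -0.1463, -0.5000) → world pose (-0.3567, 0.2642, -1.2867)

(-0.3567, 0.2642, -1.2867)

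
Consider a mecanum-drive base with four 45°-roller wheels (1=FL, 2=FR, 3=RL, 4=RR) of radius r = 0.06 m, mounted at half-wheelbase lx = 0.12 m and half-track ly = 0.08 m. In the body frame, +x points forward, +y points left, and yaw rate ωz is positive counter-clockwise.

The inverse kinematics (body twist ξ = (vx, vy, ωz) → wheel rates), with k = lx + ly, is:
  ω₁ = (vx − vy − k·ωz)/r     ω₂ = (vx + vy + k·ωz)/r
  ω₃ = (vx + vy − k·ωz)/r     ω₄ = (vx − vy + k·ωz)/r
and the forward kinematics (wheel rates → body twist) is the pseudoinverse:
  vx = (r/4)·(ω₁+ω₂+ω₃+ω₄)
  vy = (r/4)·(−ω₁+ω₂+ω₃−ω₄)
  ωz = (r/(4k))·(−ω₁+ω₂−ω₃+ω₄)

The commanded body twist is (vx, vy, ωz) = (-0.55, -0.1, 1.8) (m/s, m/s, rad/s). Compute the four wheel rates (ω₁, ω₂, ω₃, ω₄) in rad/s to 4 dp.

k = lx + ly = 0.12 + 0.08 = 0.2000;  k·ωz = 0.2000·1.8 = 0.3600
ω₁ (FL) = (vx − vy − k·ωz)/r = -0.8100/0.06 = -13.5000
ω₂ (FR) = (vx + vy + k·ωz)/r = -0.2900/0.06 = -4.8333
ω₃ (RL) = (vx + vy − k·ωz)/r = -1.0100/0.06 = -16.8333
ω₄ (RR) = (vx − vy + k·ωz)/r = -0.0900/0.06 = -1.5000

(-13.5000, -4.8333, -16.8333, -1.5000)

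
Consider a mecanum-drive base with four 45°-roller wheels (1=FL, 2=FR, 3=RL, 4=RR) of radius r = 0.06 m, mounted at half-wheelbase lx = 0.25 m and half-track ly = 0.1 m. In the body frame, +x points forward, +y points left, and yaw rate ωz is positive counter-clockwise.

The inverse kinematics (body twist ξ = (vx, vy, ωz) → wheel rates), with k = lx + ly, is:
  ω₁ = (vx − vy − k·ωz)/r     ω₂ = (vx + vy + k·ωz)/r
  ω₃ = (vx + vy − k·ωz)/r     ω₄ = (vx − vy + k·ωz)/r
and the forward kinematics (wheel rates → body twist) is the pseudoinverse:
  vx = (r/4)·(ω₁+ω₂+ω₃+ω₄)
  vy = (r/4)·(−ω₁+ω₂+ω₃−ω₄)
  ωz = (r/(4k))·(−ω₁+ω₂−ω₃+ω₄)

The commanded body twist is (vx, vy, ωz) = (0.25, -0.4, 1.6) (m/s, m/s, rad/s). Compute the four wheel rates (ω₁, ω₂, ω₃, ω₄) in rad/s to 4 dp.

(1.5000, 6.8333, -11.8333, 20.1667)

k = lx + ly = 0.25 + 0.1 = 0.3500;  k·ωz = 0.3500·1.6 = 0.5600
ω₁ (FL) = (vx − vy − k·ωz)/r = 0.0900/0.06 = 1.5000
ω₂ (FR) = (vx + vy + k·ωz)/r = 0.4100/0.06 = 6.8333
ω₃ (RL) = (vx + vy − k·ωz)/r = -0.7100/0.06 = -11.8333
ω₄ (RR) = (vx − vy + k·ωz)/r = 1.2100/0.06 = 20.1667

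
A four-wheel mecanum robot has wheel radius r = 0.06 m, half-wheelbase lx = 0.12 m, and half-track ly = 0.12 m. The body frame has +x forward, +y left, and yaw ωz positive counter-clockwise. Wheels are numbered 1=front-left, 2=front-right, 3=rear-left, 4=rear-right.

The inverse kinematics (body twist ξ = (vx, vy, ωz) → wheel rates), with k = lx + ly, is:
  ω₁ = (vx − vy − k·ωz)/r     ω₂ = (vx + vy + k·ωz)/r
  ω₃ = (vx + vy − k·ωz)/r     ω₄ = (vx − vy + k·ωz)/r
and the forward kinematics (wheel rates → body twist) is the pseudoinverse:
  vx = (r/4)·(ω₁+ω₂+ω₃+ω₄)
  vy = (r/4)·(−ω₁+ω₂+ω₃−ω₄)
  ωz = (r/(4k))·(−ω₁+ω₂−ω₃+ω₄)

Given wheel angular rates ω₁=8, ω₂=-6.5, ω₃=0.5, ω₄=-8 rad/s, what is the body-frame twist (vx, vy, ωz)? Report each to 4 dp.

k = lx + ly = 0.12 + 0.12 = 0.2400
ω₁+ω₂+ω₃+ω₄ = -6.0000  →  vx = (0.06/4)·-6.0000 = -0.0900
−ω₁+ω₂+ω₃−ω₄ = -6.0000  →  vy = (0.06/4)·-6.0000 = -0.0900
−ω₁+ω₂−ω₃+ω₄ = -23.0000  →  ωz = (0.06/0.9600)·-23.0000 = -1.4375

(-0.0900, -0.0900, -1.4375)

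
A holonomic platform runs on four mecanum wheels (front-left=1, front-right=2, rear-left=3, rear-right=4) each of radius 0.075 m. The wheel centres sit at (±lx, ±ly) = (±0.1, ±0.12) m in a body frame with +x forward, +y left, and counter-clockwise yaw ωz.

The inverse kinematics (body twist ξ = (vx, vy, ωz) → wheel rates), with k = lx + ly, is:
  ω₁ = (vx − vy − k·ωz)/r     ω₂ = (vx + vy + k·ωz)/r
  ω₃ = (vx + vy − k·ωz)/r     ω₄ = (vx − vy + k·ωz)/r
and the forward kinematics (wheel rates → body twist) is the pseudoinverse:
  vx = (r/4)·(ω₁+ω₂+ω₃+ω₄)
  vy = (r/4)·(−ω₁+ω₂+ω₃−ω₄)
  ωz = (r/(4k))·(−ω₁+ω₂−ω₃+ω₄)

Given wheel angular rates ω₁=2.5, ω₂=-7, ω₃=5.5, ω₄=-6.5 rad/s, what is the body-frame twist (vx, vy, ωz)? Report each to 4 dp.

k = lx + ly = 0.1 + 0.12 = 0.2200
ω₁+ω₂+ω₃+ω₄ = -5.5000  →  vx = (0.075/4)·-5.5000 = -0.1031
−ω₁+ω₂+ω₃−ω₄ = 2.5000  →  vy = (0.075/4)·2.5000 = 0.0469
−ω₁+ω₂−ω₃+ω₄ = -21.5000  →  ωz = (0.075/0.8800)·-21.5000 = -1.8324

(-0.1031, 0.0469, -1.8324)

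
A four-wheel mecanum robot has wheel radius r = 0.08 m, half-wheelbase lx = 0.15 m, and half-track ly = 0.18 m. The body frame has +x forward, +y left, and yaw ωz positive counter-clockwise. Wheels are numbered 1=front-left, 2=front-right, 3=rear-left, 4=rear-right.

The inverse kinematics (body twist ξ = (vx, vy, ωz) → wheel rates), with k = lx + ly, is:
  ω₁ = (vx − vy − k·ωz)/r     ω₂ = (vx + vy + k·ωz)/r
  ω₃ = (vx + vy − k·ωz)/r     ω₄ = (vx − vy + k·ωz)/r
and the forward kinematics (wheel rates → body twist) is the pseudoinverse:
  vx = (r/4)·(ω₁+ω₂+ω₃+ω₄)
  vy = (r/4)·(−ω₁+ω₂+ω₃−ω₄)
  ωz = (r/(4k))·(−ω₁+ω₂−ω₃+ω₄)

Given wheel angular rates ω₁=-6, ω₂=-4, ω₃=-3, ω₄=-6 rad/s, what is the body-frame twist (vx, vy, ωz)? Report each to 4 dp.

(-0.3800, 0.1000, -0.0606)

k = lx + ly = 0.15 + 0.18 = 0.3300
ω₁+ω₂+ω₃+ω₄ = -19.0000  →  vx = (0.08/4)·-19.0000 = -0.3800
−ω₁+ω₂+ω₃−ω₄ = 5.0000  →  vy = (0.08/4)·5.0000 = 0.1000
−ω₁+ω₂−ω₃+ω₄ = -1.0000  →  ωz = (0.08/1.3200)·-1.0000 = -0.0606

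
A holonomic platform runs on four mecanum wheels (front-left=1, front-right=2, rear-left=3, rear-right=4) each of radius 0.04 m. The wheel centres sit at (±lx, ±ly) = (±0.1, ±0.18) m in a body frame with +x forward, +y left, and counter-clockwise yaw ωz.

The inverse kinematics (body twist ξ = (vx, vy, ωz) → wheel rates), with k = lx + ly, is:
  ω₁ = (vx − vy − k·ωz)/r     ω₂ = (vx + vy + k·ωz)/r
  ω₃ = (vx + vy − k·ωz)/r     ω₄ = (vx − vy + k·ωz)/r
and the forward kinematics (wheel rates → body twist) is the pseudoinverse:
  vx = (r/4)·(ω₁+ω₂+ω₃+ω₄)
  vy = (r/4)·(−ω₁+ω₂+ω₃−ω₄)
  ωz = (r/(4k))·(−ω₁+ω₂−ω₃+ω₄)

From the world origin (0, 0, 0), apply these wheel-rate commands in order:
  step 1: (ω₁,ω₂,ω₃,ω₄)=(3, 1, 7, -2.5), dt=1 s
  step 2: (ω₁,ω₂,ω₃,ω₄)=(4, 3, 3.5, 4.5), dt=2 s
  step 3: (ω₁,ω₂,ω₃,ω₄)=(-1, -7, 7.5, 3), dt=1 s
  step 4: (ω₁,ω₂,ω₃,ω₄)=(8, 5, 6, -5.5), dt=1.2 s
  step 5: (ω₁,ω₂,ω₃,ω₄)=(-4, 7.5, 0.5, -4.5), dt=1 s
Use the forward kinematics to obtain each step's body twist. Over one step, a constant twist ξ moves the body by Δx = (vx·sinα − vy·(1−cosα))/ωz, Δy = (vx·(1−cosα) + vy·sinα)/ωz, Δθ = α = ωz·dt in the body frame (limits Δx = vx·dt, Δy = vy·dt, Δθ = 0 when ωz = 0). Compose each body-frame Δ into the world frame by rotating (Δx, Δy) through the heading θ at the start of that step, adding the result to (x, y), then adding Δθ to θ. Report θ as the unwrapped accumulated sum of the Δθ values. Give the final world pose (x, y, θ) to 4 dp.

(0.6880, -0.1728, -1.1750)

step 1: ξ=(vx,vy,ωz)=(0.0850, 0.0750, -0.4107), dt=1.0 → body Δ=(0.0978, 0.0557, -0.4107) → world pose (0.0978, 0.0557, -0.4107)
step 2: ξ=(vx,vy,ωz)=(0.1500, -0.0200, 0.0000), dt=2.0 → body Δ=(0.3000, -0.0400, 0.0000) → world pose (0.3569, -0.1008, -0.4107)
step 3: ξ=(vx,vy,ωz)=(0.0250, -0.0150, -0.3750), dt=1.0 → body Δ=(0.0216, -0.0193, -0.3750) → world pose (0.3690, -0.1271, -0.7857)
step 4: ξ=(vx,vy,ωz)=(0.1350, 0.0850, -0.5179), dt=1.2 → body Δ=(0.1825, 0.0468, -0.6214) → world pose (0.5311, -0.2230, -1.4071)
step 5: ξ=(vx,vy,ωz)=(-0.0050, 0.1650, 0.2321), dt=1.0 → body Δ=(-0.0240, 0.1629, 0.2321) → world pose (0.6880, -0.1728, -1.1750)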